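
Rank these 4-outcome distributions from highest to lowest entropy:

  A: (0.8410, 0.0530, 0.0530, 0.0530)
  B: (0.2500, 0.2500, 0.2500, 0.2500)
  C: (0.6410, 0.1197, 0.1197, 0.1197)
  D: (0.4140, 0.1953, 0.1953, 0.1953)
B > D > C > A

Key insight: Entropy is maximized by uniform distributions and minimized by concentrated distributions.

Entropies:
  H(A) = 0.8839 bits
  H(B) = 2.0000 bits
  H(C) = 1.5109 bits
  H(D) = 1.9073 bits

Ranking: B > D > C > A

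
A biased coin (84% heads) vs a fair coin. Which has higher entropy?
Fair coin

The fair coin is uniform (p=0.5), maximizing binary entropy at 1 bit. The biased coin has H(0.84) ≈ 0.634 bits — its outcome is more predictable, so its entropy is lower.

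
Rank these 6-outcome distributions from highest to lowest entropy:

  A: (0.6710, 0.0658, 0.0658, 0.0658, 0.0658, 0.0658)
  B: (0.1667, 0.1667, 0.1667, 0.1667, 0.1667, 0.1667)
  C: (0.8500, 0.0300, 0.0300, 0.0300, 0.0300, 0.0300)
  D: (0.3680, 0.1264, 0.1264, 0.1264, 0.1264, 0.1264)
B > D > A > C

Key insight: Entropy is maximized by uniform distributions and minimized by concentrated distributions.

Entropies:
  H(A) = 1.6778 bits
  H(B) = 2.5850 bits
  H(C) = 0.9581 bits
  H(D) = 2.4166 bits

Ranking: B > D > A > C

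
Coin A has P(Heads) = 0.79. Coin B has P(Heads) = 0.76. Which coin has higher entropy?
B

For binary distributions, entropy is maximized at p=0.5 and decreases as p moves toward 0 or 1.

H(A) = H(0.79) = 0.7415 bits
H(B) = H(0.76) = 0.7950 bits

Distribution B (p=0.76) is closer to uniform (p=0.5), so it has higher entropy.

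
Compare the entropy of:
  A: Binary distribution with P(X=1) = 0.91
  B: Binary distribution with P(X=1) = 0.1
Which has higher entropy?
B

For binary distributions, entropy is maximized at p=0.5 and decreases as p moves toward 0 or 1.

H(A) = H(0.91) = 0.4365 bits
H(B) = H(0.1) = 0.4690 bits

Distribution B (p=0.1) is closer to uniform (p=0.5), so it has higher entropy.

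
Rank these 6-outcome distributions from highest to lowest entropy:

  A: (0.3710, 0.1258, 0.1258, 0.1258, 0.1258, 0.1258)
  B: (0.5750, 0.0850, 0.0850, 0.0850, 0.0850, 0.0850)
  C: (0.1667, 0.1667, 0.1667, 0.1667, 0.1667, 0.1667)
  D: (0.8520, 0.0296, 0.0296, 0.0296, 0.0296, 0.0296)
C > A > B > D

Key insight: Entropy is maximized by uniform distributions and minimized by concentrated distributions.

Entropies:
  H(A) = 2.4119 bits
  H(B) = 1.9705 bits
  H(C) = 2.5850 bits
  H(D) = 0.9485 bits

Ranking: C > A > B > D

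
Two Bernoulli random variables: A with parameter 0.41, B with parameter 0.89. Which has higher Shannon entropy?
A

For binary distributions, entropy is maximized at p=0.5 and decreases as p moves toward 0 or 1.

H(A) = H(0.41) = 0.9765 bits
H(B) = H(0.89) = 0.4999 bits

Distribution A (p=0.41) is closer to uniform (p=0.5), so it has higher entropy.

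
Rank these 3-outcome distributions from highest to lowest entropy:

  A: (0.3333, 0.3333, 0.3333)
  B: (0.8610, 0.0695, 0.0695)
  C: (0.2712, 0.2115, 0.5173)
A > C > B

Key insight: Entropy is maximized by uniform distributions and minimized by concentrated distributions.

- Uniform distributions have maximum entropy log₂(3) = 1.5850 bits
- The more "peaked" or concentrated a distribution, the lower its entropy

Entropies:
  H(A) = 1.5850 bits
  H(B) = 0.7206 bits
  H(C) = 1.4765 bits

Ranking: A > C > B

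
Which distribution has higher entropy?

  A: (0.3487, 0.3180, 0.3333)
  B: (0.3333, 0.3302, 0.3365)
B

Both distributions are close to uniform, making this a harder comparison.

H(A) = 1.5839 bits
H(B) = 1.5849 bits

The distribution closer to uniform has higher entropy.
Answer: B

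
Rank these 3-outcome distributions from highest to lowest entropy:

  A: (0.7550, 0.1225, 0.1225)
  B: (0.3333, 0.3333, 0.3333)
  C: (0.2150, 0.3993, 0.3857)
B > C > A

Key insight: Entropy is maximized by uniform distributions and minimized by concentrated distributions.

- Uniform distributions have maximum entropy log₂(3) = 1.5850 bits
- The more "peaked" or concentrated a distribution, the lower its entropy

Entropies:
  H(A) = 1.0483 bits
  H(B) = 1.5850 bits
  H(C) = 1.5358 bits

Ranking: B > C > A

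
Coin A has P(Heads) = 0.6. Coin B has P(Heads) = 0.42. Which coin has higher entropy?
B

For binary distributions, entropy is maximized at p=0.5 and decreases as p moves toward 0 or 1.

H(A) = H(0.6) = 0.9710 bits
H(B) = H(0.42) = 0.9815 bits

Distribution B (p=0.42) is closer to uniform (p=0.5), so it has higher entropy.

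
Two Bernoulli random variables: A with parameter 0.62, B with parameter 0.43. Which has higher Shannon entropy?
B

For binary distributions, entropy is maximized at p=0.5 and decreases as p moves toward 0 or 1.

H(A) = H(0.62) = 0.9580 bits
H(B) = H(0.43) = 0.9858 bits

Distribution B (p=0.43) is closer to uniform (p=0.5), so it has higher entropy.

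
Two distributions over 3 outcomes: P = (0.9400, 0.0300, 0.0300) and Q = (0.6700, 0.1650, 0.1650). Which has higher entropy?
Q

P is highly concentrated on one outcome (94%), making it nearly deterministic. Q spreads its mass more evenly (max 67%). The more spread-out distribution has higher entropy: H(P) ≈ 0.387 bits, H(Q) ≈ 1.245 bits.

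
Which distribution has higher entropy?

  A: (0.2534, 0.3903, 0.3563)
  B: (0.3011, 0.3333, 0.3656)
B

Both distributions are close to uniform, making this a harder comparison.

H(A) = 1.5621 bits
H(B) = 1.5805 bits

The distribution closer to uniform has higher entropy.
Answer: B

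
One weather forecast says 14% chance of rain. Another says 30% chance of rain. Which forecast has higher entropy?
30% forecast

Treat each forecast as a Bernoulli distribution. Binary entropy is maximized at p=0.5 and falls off symmetrically toward 0 or 1. The 30% forecast is closer to 50%, so it is more uncertain. H(14%) ≈ 0.584 bits, H(30%) ≈ 0.881 bits.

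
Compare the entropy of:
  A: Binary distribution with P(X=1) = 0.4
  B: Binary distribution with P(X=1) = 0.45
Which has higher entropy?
B

For binary distributions, entropy is maximized at p=0.5 and decreases as p moves toward 0 or 1.

H(A) = H(0.4) = 0.9710 bits
H(B) = H(0.45) = 0.9928 bits

Distribution B (p=0.45) is closer to uniform (p=0.5), so it has higher entropy.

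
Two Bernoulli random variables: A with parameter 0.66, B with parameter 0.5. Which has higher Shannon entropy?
B

For binary distributions, entropy is maximized at p=0.5 and decreases as p moves toward 0 or 1.

H(A) = H(0.66) = 0.9248 bits
H(B) = H(0.5) = 1.0000 bits

Distribution B (p=0.5) is closer to uniform (p=0.5), so it has higher entropy.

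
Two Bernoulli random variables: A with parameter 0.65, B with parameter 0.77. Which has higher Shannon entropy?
A

For binary distributions, entropy is maximized at p=0.5 and decreases as p moves toward 0 or 1.

H(A) = H(0.65) = 0.9341 bits
H(B) = H(0.77) = 0.7780 bits

Distribution A (p=0.65) is closer to uniform (p=0.5), so it has higher entropy.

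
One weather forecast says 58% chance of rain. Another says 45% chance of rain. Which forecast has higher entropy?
45% forecast

Treat each forecast as a Bernoulli distribution. Binary entropy is maximized at p=0.5 and falls off symmetrically toward 0 or 1. The 45% forecast is closer to 50%, so it is more uncertain. H(58%) ≈ 0.981 bits, H(45%) ≈ 0.993 bits.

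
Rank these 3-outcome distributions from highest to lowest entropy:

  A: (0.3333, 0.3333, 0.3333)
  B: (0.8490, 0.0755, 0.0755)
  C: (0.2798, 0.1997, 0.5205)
A > C > B

Key insight: Entropy is maximized by uniform distributions and minimized by concentrated distributions.

- Uniform distributions have maximum entropy log₂(3) = 1.5850 bits
- The more "peaked" or concentrated a distribution, the lower its entropy

Entropies:
  H(A) = 1.5850 bits
  H(B) = 0.7633 bits
  H(C) = 1.4686 bits

Ranking: A > C > B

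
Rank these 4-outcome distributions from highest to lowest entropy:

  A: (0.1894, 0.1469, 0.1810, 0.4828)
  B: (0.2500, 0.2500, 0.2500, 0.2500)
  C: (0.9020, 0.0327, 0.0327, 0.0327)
B > A > C

Key insight: Entropy is maximized by uniform distributions and minimized by concentrated distributions.

- Uniform distributions have maximum entropy log₂(4) = 2.0000 bits
- The more "peaked" or concentrated a distribution, the lower its entropy

Entropies:
  H(A) = 1.8146 bits
  H(B) = 2.0000 bits
  H(C) = 0.6179 bits

Ranking: B > A > C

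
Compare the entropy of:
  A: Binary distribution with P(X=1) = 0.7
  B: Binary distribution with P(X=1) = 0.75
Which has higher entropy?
A

For binary distributions, entropy is maximized at p=0.5 and decreases as p moves toward 0 or 1.

H(A) = H(0.7) = 0.8813 bits
H(B) = H(0.75) = 0.8113 bits

Distribution A (p=0.7) is closer to uniform (p=0.5), so it has higher entropy.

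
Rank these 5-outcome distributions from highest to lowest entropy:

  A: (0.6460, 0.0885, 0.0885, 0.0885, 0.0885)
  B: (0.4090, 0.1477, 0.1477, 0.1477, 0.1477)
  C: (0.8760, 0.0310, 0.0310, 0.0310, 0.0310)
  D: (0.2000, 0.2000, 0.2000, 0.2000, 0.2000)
D > B > A > C

Key insight: Entropy is maximized by uniform distributions and minimized by concentrated distributions.

Entropies:
  H(A) = 1.6456 bits
  H(B) = 2.1580 bits
  H(C) = 0.7888 bits
  H(D) = 2.3219 bits

Ranking: D > B > A > C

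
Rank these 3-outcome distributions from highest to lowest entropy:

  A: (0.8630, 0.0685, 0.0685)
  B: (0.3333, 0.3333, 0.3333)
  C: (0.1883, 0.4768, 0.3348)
B > C > A

Key insight: Entropy is maximized by uniform distributions and minimized by concentrated distributions.

- Uniform distributions have maximum entropy log₂(3) = 1.5850 bits
- The more "peaked" or concentrated a distribution, the lower its entropy

Entropies:
  H(A) = 0.7133 bits
  H(B) = 1.5850 bits
  H(C) = 1.4916 bits

Ranking: B > C > A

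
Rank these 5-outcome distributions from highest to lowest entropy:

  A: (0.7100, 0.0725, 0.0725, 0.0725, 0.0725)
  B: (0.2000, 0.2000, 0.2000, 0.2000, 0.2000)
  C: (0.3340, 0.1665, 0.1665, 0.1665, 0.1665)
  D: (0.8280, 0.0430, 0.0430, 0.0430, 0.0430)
B > C > A > D

Key insight: Entropy is maximized by uniform distributions and minimized by concentrated distributions.

Entropies:
  H(A) = 1.4487 bits
  H(B) = 2.3219 bits
  H(C) = 2.2510 bits
  H(D) = 1.0063 bits

Ranking: B > C > A > D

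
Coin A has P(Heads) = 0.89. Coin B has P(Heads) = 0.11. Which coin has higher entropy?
Equal

For binary distributions, entropy is maximized at p=0.5 and decreases as p moves toward 0 or 1.

H(A) = H(0.89) = 0.4999 bits
H(B) = H(0.11) = 0.4999 bits

Both distributions are equally far from uniform (|0.89-0.5| = |0.11-0.5|), so they have the same entropy.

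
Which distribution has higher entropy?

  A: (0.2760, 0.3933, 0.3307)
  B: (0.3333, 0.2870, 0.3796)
B

Both distributions are close to uniform, making this a harder comparison.

H(A) = 1.5700 bits
H(B) = 1.5757 bits

The distribution closer to uniform has higher entropy.
Answer: B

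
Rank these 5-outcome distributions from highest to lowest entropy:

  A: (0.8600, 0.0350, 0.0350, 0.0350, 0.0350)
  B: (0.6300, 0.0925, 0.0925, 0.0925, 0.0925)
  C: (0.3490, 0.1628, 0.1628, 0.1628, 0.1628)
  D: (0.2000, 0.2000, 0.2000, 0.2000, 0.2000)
D > C > B > A

Key insight: Entropy is maximized by uniform distributions and minimized by concentrated distributions.

Entropies:
  H(A) = 0.8642 bits
  H(B) = 1.6907 bits
  H(C) = 2.2352 bits
  H(D) = 2.3219 bits

Ranking: D > C > B > A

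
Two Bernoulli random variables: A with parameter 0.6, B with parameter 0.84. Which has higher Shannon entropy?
A

For binary distributions, entropy is maximized at p=0.5 and decreases as p moves toward 0 or 1.

H(A) = H(0.6) = 0.9710 bits
H(B) = H(0.84) = 0.6343 bits

Distribution A (p=0.6) is closer to uniform (p=0.5), so it has higher entropy.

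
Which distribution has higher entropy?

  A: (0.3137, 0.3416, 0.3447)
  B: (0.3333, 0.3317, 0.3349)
B

Both distributions are close to uniform, making this a harder comparison.

H(A) = 1.5837 bits
H(B) = 1.5850 bits

The distribution closer to uniform has higher entropy.
Answer: B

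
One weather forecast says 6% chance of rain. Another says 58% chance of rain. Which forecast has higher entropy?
58% forecast

Treat each forecast as a Bernoulli distribution. Binary entropy is maximized at p=0.5 and falls off symmetrically toward 0 or 1. The 58% forecast is closer to 50%, so it is more uncertain. H(6%) ≈ 0.327 bits, H(58%) ≈ 0.981 bits.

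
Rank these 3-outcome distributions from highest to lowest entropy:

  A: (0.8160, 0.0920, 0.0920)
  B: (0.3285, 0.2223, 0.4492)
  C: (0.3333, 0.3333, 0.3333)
C > B > A

Key insight: Entropy is maximized by uniform distributions and minimized by concentrated distributions.

- Uniform distributions have maximum entropy log₂(3) = 1.5850 bits
- The more "peaked" or concentrated a distribution, the lower its entropy

Entropies:
  H(A) = 0.8727 bits
  H(B) = 1.5285 bits
  H(C) = 1.5850 bits

Ranking: C > B > A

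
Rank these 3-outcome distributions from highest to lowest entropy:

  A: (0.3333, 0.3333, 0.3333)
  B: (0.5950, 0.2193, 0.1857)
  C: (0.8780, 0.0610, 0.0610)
A > B > C

Key insight: Entropy is maximized by uniform distributions and minimized by concentrated distributions.

- Uniform distributions have maximum entropy log₂(3) = 1.5850 bits
- The more "peaked" or concentrated a distribution, the lower its entropy

Entropies:
  H(A) = 1.5850 bits
  H(B) = 1.3768 bits
  H(C) = 0.6571 bits

Ranking: A > B > C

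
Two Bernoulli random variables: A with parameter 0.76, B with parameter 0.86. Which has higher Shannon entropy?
A

For binary distributions, entropy is maximized at p=0.5 and decreases as p moves toward 0 or 1.

H(A) = H(0.76) = 0.7950 bits
H(B) = H(0.86) = 0.5842 bits

Distribution A (p=0.76) is closer to uniform (p=0.5), so it has higher entropy.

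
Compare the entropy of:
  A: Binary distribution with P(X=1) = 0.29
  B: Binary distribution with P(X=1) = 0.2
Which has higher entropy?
A

For binary distributions, entropy is maximized at p=0.5 and decreases as p moves toward 0 or 1.

H(A) = H(0.29) = 0.8687 bits
H(B) = H(0.2) = 0.7219 bits

Distribution A (p=0.29) is closer to uniform (p=0.5), so it has higher entropy.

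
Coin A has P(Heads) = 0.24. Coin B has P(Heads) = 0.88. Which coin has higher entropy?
A

For binary distributions, entropy is maximized at p=0.5 and decreases as p moves toward 0 or 1.

H(A) = H(0.24) = 0.7950 bits
H(B) = H(0.88) = 0.5294 bits

Distribution A (p=0.24) is closer to uniform (p=0.5), so it has higher entropy.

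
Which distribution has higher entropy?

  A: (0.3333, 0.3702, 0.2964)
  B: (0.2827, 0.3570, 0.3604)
A

Both distributions are close to uniform, making this a harder comparison.

H(A) = 1.5791 bits
H(B) = 1.5764 bits

The distribution closer to uniform has higher entropy.
Answer: A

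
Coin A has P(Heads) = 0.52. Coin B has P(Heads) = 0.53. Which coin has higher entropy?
A

For binary distributions, entropy is maximized at p=0.5 and decreases as p moves toward 0 or 1.

H(A) = H(0.52) = 0.9988 bits
H(B) = H(0.53) = 0.9974 bits

Distribution A (p=0.52) is closer to uniform (p=0.5), so it has higher entropy.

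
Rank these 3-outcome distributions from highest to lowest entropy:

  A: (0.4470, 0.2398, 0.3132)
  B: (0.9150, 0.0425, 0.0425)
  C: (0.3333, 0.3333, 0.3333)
C > A > B

Key insight: Entropy is maximized by uniform distributions and minimized by concentrated distributions.

- Uniform distributions have maximum entropy log₂(3) = 1.5850 bits
- The more "peaked" or concentrated a distribution, the lower its entropy

Entropies:
  H(A) = 1.5379 bits
  H(B) = 0.5046 bits
  H(C) = 1.5850 bits

Ranking: C > A > B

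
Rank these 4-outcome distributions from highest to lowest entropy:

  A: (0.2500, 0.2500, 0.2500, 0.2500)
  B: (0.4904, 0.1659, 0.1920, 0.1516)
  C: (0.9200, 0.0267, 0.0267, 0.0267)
A > B > C

Key insight: Entropy is maximized by uniform distributions and minimized by concentrated distributions.

- Uniform distributions have maximum entropy log₂(4) = 2.0000 bits
- The more "peaked" or concentrated a distribution, the lower its entropy

Entropies:
  H(A) = 2.0000 bits
  H(B) = 1.8039 bits
  H(C) = 0.5290 bits

Ranking: A > B > C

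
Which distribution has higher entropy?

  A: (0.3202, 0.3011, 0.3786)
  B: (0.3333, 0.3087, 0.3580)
B

Both distributions are close to uniform, making this a harder comparison.

H(A) = 1.5780 bits
H(B) = 1.5823 bits

The distribution closer to uniform has higher entropy.
Answer: B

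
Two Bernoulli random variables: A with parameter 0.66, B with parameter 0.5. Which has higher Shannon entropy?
B

For binary distributions, entropy is maximized at p=0.5 and decreases as p moves toward 0 or 1.

H(A) = H(0.66) = 0.9248 bits
H(B) = H(0.5) = 1.0000 bits

Distribution B (p=0.5) is closer to uniform (p=0.5), so it has higher entropy.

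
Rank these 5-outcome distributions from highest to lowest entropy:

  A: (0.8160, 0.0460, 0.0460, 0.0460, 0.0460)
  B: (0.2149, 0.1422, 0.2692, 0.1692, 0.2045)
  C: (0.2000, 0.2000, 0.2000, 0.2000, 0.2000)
C > B > A

Key insight: Entropy is maximized by uniform distributions and minimized by concentrated distributions.

- Uniform distributions have maximum entropy log₂(5) = 2.3219 bits
- The more "peaked" or concentrated a distribution, the lower its entropy

Entropies:
  H(A) = 1.0567 bits
  H(B) = 2.2885 bits
  H(C) = 2.3219 bits

Ranking: C > B > A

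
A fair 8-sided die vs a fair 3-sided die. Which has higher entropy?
8-sided die

Both are uniform distributions; for uniform over n outcomes, H = log₂(n). H(8-sided) = log₂(8) = 3.000 bits and H(3-sided) = log₂(3) = 1.585 bits. More outcomes in a uniform distribution means higher entropy.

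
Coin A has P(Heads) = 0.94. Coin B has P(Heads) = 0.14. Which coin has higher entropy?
B

For binary distributions, entropy is maximized at p=0.5 and decreases as p moves toward 0 or 1.

H(A) = H(0.94) = 0.3274 bits
H(B) = H(0.14) = 0.5842 bits

Distribution B (p=0.14) is closer to uniform (p=0.5), so it has higher entropy.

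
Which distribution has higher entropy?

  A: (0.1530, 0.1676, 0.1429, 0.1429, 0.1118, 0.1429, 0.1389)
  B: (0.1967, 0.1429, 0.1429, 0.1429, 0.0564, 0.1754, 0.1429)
A

Both distributions are close to uniform, making this a harder comparison.

H(A) = 2.7986 bits
H(B) = 2.7402 bits

The distribution closer to uniform has higher entropy.
Answer: A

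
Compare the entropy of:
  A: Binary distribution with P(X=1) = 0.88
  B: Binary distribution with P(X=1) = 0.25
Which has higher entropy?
B

For binary distributions, entropy is maximized at p=0.5 and decreases as p moves toward 0 or 1.

H(A) = H(0.88) = 0.5294 bits
H(B) = H(0.25) = 0.8113 bits

Distribution B (p=0.25) is closer to uniform (p=0.5), so it has higher entropy.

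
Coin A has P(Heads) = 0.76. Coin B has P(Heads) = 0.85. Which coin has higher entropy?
A

For binary distributions, entropy is maximized at p=0.5 and decreases as p moves toward 0 or 1.

H(A) = H(0.76) = 0.7950 bits
H(B) = H(0.85) = 0.6098 bits

Distribution A (p=0.76) is closer to uniform (p=0.5), so it has higher entropy.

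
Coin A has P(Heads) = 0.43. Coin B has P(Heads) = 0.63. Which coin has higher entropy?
A

For binary distributions, entropy is maximized at p=0.5 and decreases as p moves toward 0 or 1.

H(A) = H(0.43) = 0.9858 bits
H(B) = H(0.63) = 0.9507 bits

Distribution A (p=0.43) is closer to uniform (p=0.5), so it has higher entropy.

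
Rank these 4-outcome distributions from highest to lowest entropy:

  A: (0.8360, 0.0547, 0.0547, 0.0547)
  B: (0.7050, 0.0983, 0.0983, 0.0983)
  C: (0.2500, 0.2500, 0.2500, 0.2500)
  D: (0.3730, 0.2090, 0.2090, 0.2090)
C > D > B > A

Key insight: Entropy is maximized by uniform distributions and minimized by concentrated distributions.

Entropies:
  H(A) = 0.9037 bits
  H(B) = 1.3427 bits
  H(C) = 2.0000 bits
  H(D) = 1.9467 bits

Ranking: C > D > B > A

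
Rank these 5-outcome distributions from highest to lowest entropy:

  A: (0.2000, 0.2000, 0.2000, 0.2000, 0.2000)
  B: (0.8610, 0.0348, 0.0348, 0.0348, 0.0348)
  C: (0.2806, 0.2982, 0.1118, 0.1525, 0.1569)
A > C > B

Key insight: Entropy is maximized by uniform distributions and minimized by concentrated distributions.

- Uniform distributions have maximum entropy log₂(5) = 2.3219 bits
- The more "peaked" or concentrated a distribution, the lower its entropy

Entropies:
  H(A) = 2.3219 bits
  H(B) = 0.8596 bits
  H(C) = 2.2214 bits

Ranking: A > C > B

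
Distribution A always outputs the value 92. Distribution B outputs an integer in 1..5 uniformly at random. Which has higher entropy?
B

A is deterministic, so H(A) = 0. B is uniform over 5 outcomes, so H(B) = log₂(5) = 2.322 bits. Any distribution with genuine randomness has higher entropy than a deterministic one.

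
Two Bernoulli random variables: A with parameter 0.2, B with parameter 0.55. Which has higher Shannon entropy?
B

For binary distributions, entropy is maximized at p=0.5 and decreases as p moves toward 0 or 1.

H(A) = H(0.2) = 0.7219 bits
H(B) = H(0.55) = 0.9928 bits

Distribution B (p=0.55) is closer to uniform (p=0.5), so it has higher entropy.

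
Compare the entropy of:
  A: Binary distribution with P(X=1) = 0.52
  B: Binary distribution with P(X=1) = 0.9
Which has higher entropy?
A

For binary distributions, entropy is maximized at p=0.5 and decreases as p moves toward 0 or 1.

H(A) = H(0.52) = 0.9988 bits
H(B) = H(0.9) = 0.4690 bits

Distribution A (p=0.52) is closer to uniform (p=0.5), so it has higher entropy.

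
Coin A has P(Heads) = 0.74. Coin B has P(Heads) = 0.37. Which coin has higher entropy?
B

For binary distributions, entropy is maximized at p=0.5 and decreases as p moves toward 0 or 1.

H(A) = H(0.74) = 0.8267 bits
H(B) = H(0.37) = 0.9507 bits

Distribution B (p=0.37) is closer to uniform (p=0.5), so it has higher entropy.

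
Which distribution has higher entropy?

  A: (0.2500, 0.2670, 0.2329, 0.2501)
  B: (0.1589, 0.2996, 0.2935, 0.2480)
A

Both distributions are close to uniform, making this a harder comparison.

H(A) = 1.9983 bits
H(B) = 1.9607 bits

The distribution closer to uniform has higher entropy.
Answer: A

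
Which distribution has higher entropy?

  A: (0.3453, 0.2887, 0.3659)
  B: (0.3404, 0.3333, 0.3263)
B

Both distributions are close to uniform, making this a harder comparison.

H(A) = 1.5779 bits
H(B) = 1.5847 bits

The distribution closer to uniform has higher entropy.
Answer: B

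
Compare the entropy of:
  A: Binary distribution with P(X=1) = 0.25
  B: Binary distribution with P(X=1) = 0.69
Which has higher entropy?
B

For binary distributions, entropy is maximized at p=0.5 and decreases as p moves toward 0 or 1.

H(A) = H(0.25) = 0.8113 bits
H(B) = H(0.69) = 0.8932 bits

Distribution B (p=0.69) is closer to uniform (p=0.5), so it has higher entropy.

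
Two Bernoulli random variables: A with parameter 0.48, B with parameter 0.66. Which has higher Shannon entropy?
A

For binary distributions, entropy is maximized at p=0.5 and decreases as p moves toward 0 or 1.

H(A) = H(0.48) = 0.9988 bits
H(B) = H(0.66) = 0.9248 bits

Distribution A (p=0.48) is closer to uniform (p=0.5), so it has higher entropy.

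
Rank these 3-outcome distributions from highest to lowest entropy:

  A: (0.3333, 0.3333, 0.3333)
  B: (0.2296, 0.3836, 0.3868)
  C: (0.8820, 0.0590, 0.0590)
A > B > C

Key insight: Entropy is maximized by uniform distributions and minimized by concentrated distributions.

- Uniform distributions have maximum entropy log₂(3) = 1.5850 bits
- The more "peaked" or concentrated a distribution, the lower its entropy

Entropies:
  H(A) = 1.5850 bits
  H(B) = 1.5477 bits
  H(C) = 0.6416 bits

Ranking: A > B > C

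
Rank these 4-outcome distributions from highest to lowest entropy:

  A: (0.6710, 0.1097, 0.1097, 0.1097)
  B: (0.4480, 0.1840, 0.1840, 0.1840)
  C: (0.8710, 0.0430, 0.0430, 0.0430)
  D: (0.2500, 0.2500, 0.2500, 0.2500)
D > B > A > C

Key insight: Entropy is maximized by uniform distributions and minimized by concentrated distributions.

Entropies:
  H(A) = 1.4354 bits
  H(B) = 1.8671 bits
  H(C) = 0.7591 bits
  H(D) = 2.0000 bits

Ranking: D > B > A > C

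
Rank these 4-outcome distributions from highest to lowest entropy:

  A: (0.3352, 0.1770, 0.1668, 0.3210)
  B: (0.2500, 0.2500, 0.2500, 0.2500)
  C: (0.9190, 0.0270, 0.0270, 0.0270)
B > A > C

Key insight: Entropy is maximized by uniform distributions and minimized by concentrated distributions.

- Uniform distributions have maximum entropy log₂(4) = 2.0000 bits
- The more "peaked" or concentrated a distribution, the lower its entropy

Entropies:
  H(A) = 1.9280 bits
  H(B) = 2.0000 bits
  H(C) = 0.5341 bits

Ranking: B > A > C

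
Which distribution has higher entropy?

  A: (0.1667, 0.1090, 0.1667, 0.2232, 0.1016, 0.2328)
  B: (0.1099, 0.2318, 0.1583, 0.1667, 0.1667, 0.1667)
B

Both distributions are close to uniform, making this a harder comparison.

H(A) = 2.5178 bits
H(B) = 2.5524 bits

The distribution closer to uniform has higher entropy.
Answer: B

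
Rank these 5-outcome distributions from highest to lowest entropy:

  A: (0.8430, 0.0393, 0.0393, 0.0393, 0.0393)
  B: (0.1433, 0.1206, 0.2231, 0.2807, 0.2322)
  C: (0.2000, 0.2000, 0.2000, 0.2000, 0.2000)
C > B > A

Key insight: Entropy is maximized by uniform distributions and minimized by concentrated distributions.

- Uniform distributions have maximum entropy log₂(5) = 2.3219 bits
- The more "peaked" or concentrated a distribution, the lower its entropy

Entropies:
  H(A) = 0.9411 bits
  H(B) = 2.2563 bits
  H(C) = 2.3219 bits

Ranking: C > B > A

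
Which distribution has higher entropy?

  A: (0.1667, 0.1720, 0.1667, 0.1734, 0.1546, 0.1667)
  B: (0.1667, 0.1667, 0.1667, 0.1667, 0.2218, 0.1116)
A

Both distributions are close to uniform, making this a harder comparison.

H(A) = 2.5840 bits
H(B) = 2.5582 bits

The distribution closer to uniform has higher entropy.
Answer: A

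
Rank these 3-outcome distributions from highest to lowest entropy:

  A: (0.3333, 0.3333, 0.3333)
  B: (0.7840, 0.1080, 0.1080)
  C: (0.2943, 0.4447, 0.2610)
A > C > B

Key insight: Entropy is maximized by uniform distributions and minimized by concentrated distributions.

- Uniform distributions have maximum entropy log₂(3) = 1.5850 bits
- The more "peaked" or concentrated a distribution, the lower its entropy

Entropies:
  H(A) = 1.5850 bits
  H(B) = 0.9688 bits
  H(C) = 1.5450 bits

Ranking: A > C > B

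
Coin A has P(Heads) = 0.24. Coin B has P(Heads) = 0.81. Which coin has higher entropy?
A

For binary distributions, entropy is maximized at p=0.5 and decreases as p moves toward 0 or 1.

H(A) = H(0.24) = 0.7950 bits
H(B) = H(0.81) = 0.7015 bits

Distribution A (p=0.24) is closer to uniform (p=0.5), so it has higher entropy.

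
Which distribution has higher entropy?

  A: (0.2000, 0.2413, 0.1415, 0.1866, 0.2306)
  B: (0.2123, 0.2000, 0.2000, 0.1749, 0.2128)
B

Both distributions are close to uniform, making this a harder comparison.

H(A) = 2.2985 bits
H(B) = 2.3184 bits

The distribution closer to uniform has higher entropy.
Answer: B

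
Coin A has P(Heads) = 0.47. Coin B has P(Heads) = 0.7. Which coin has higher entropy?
A

For binary distributions, entropy is maximized at p=0.5 and decreases as p moves toward 0 or 1.

H(A) = H(0.47) = 0.9974 bits
H(B) = H(0.7) = 0.8813 bits

Distribution A (p=0.47) is closer to uniform (p=0.5), so it has higher entropy.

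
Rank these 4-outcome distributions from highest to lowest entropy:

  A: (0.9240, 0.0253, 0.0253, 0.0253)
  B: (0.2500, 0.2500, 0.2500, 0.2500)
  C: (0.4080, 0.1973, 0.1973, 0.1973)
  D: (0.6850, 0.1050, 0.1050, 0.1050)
B > C > D > A

Key insight: Entropy is maximized by uniform distributions and minimized by concentrated distributions.

Entropies:
  H(A) = 0.5084 bits
  H(B) = 2.0000 bits
  H(C) = 1.9137 bits
  H(D) = 1.3981 bits

Ranking: B > C > D > A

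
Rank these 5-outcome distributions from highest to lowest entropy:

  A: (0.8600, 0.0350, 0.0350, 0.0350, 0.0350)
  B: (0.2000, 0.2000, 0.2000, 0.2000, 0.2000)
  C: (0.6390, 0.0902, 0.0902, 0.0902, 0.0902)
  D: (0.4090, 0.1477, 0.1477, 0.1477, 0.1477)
B > D > C > A

Key insight: Entropy is maximized by uniform distributions and minimized by concentrated distributions.

Entropies:
  H(A) = 0.8642 bits
  H(B) = 2.3219 bits
  H(C) = 1.6655 bits
  H(D) = 2.1580 bits

Ranking: B > D > C > A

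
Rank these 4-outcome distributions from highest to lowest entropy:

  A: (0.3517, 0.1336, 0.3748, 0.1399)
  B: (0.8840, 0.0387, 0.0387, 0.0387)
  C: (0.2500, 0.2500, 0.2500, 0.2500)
C > A > B

Key insight: Entropy is maximized by uniform distributions and minimized by concentrated distributions.

- Uniform distributions have maximum entropy log₂(4) = 2.0000 bits
- The more "peaked" or concentrated a distribution, the lower its entropy

Entropies:
  H(A) = 1.8459 bits
  H(B) = 0.7016 bits
  H(C) = 2.0000 bits

Ranking: C > A > B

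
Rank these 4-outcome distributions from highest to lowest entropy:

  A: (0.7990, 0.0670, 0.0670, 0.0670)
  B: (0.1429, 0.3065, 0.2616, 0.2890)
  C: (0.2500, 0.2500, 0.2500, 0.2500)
C > B > A

Key insight: Entropy is maximized by uniform distributions and minimized by concentrated distributions.

- Uniform distributions have maximum entropy log₂(4) = 2.0000 bits
- The more "peaked" or concentrated a distribution, the lower its entropy

Entropies:
  H(A) = 1.0425 bits
  H(B) = 1.9477 bits
  H(C) = 2.0000 bits

Ranking: C > B > A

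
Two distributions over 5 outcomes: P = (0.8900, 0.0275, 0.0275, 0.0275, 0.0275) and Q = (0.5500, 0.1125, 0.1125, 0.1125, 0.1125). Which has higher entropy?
Q

P is highly concentrated on one outcome (89%), making it nearly deterministic. Q spreads its mass more evenly (max 55%). The more spread-out distribution has higher entropy: H(P) ≈ 0.720 bits, H(Q) ≈ 1.893 bits.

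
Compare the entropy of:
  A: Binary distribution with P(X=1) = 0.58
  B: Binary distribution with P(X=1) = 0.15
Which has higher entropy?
A

For binary distributions, entropy is maximized at p=0.5 and decreases as p moves toward 0 or 1.

H(A) = H(0.58) = 0.9815 bits
H(B) = H(0.15) = 0.6098 bits

Distribution A (p=0.58) is closer to uniform (p=0.5), so it has higher entropy.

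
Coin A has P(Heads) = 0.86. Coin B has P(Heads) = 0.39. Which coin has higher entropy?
B

For binary distributions, entropy is maximized at p=0.5 and decreases as p moves toward 0 or 1.

H(A) = H(0.86) = 0.5842 bits
H(B) = H(0.39) = 0.9648 bits

Distribution B (p=0.39) is closer to uniform (p=0.5), so it has higher entropy.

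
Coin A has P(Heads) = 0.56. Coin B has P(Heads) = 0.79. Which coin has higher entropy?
A

For binary distributions, entropy is maximized at p=0.5 and decreases as p moves toward 0 or 1.

H(A) = H(0.56) = 0.9896 bits
H(B) = H(0.79) = 0.7415 bits

Distribution A (p=0.56) is closer to uniform (p=0.5), so it has higher entropy.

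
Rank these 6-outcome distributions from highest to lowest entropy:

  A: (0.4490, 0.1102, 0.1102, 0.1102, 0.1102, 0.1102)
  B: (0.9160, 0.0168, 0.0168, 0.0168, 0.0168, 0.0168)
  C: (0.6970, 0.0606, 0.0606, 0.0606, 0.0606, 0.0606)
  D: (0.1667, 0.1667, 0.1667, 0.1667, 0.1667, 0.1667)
D > A > C > B

Key insight: Entropy is maximized by uniform distributions and minimized by concentrated distributions.

Entropies:
  H(A) = 2.2719 bits
  H(B) = 0.6112 bits
  H(C) = 1.5885 bits
  H(D) = 2.5850 bits

Ranking: D > A > C > B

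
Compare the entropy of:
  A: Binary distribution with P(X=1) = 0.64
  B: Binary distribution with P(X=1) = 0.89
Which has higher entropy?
A

For binary distributions, entropy is maximized at p=0.5 and decreases as p moves toward 0 or 1.

H(A) = H(0.64) = 0.9427 bits
H(B) = H(0.89) = 0.4999 bits

Distribution A (p=0.64) is closer to uniform (p=0.5), so it has higher entropy.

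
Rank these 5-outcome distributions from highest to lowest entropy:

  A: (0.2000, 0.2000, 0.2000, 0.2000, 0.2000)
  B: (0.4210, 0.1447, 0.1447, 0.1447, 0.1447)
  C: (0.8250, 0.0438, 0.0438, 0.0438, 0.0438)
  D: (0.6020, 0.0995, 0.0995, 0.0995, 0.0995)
A > B > D > C

Key insight: Entropy is maximized by uniform distributions and minimized by concentrated distributions.

Entropies:
  H(A) = 2.3219 bits
  H(B) = 2.1399 bits
  H(C) = 1.0190 bits
  H(D) = 1.7658 bits

Ranking: A > B > D > C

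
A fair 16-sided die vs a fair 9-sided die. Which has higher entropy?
16-sided die

Both are uniform distributions; for uniform over n outcomes, H = log₂(n). H(16-sided) = log₂(16) = 4.000 bits and H(9-sided) = log₂(9) = 3.170 bits. More outcomes in a uniform distribution means higher entropy.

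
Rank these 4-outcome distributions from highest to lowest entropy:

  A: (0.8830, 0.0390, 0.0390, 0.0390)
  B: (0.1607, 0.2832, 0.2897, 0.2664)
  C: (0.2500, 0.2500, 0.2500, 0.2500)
C > B > A

Key insight: Entropy is maximized by uniform distributions and minimized by concentrated distributions.

- Uniform distributions have maximum entropy log₂(4) = 2.0000 bits
- The more "peaked" or concentrated a distribution, the lower its entropy

Entropies:
  H(A) = 0.7061 bits
  H(B) = 1.9655 bits
  H(C) = 2.0000 bits

Ranking: C > B > A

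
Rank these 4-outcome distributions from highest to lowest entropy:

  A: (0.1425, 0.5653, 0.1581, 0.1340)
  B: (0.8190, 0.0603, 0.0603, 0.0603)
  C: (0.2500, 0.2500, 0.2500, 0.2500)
C > A > B

Key insight: Entropy is maximized by uniform distributions and minimized by concentrated distributions.

- Uniform distributions have maximum entropy log₂(4) = 2.0000 bits
- The more "peaked" or concentrated a distribution, the lower its entropy

Entropies:
  H(A) = 1.6751 bits
  H(B) = 0.9691 bits
  H(C) = 2.0000 bits

Ranking: C > A > B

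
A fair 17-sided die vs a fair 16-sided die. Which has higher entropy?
17-sided die

Both are uniform distributions; for uniform over n outcomes, H = log₂(n). H(17-sided) = log₂(17) = 4.087 bits and H(16-sided) = log₂(16) = 4.000 bits. More outcomes in a uniform distribution means higher entropy.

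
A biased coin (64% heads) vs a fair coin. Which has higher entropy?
Fair coin

The fair coin is uniform (p=0.5), maximizing binary entropy at 1 bit. The biased coin has H(0.64) ≈ 0.943 bits — its outcome is more predictable, so its entropy is lower.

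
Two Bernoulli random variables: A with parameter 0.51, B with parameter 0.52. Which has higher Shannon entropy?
A

For binary distributions, entropy is maximized at p=0.5 and decreases as p moves toward 0 or 1.

H(A) = H(0.51) = 0.9997 bits
H(B) = H(0.52) = 0.9988 bits

Distribution A (p=0.51) is closer to uniform (p=0.5), so it has higher entropy.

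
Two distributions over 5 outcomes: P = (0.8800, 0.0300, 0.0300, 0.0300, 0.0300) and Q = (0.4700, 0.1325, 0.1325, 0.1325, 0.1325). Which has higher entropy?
Q

P is highly concentrated on one outcome (88%), making it nearly deterministic. Q spreads its mass more evenly (max 47%). The more spread-out distribution has higher entropy: H(P) ≈ 0.769 bits, H(Q) ≈ 2.057 bits.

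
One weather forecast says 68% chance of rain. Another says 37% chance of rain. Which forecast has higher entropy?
37% forecast

Treat each forecast as a Bernoulli distribution. Binary entropy is maximized at p=0.5 and falls off symmetrically toward 0 or 1. The 37% forecast is closer to 50%, so it is more uncertain. H(68%) ≈ 0.904 bits, H(37%) ≈ 0.951 bits.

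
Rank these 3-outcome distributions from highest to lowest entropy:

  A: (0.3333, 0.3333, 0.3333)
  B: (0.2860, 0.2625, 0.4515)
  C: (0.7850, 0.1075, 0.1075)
A > B > C

Key insight: Entropy is maximized by uniform distributions and minimized by concentrated distributions.

- Uniform distributions have maximum entropy log₂(3) = 1.5850 bits
- The more "peaked" or concentrated a distribution, the lower its entropy

Entropies:
  H(A) = 1.5850 bits
  H(B) = 1.5410 bits
  H(C) = 0.9659 bits

Ranking: A > B > C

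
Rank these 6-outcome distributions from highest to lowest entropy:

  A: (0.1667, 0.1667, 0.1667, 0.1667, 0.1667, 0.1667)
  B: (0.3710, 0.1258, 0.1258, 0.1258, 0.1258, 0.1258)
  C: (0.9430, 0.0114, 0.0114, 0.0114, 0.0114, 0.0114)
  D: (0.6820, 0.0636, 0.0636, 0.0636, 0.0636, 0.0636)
A > B > D > C

Key insight: Entropy is maximized by uniform distributions and minimized by concentrated distributions.

Entropies:
  H(A) = 2.5850 bits
  H(B) = 2.4119 bits
  H(C) = 0.4478 bits
  H(D) = 1.6406 bits

Ranking: A > B > D > C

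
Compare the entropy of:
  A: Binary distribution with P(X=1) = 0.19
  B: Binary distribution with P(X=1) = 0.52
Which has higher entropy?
B

For binary distributions, entropy is maximized at p=0.5 and decreases as p moves toward 0 or 1.

H(A) = H(0.19) = 0.7015 bits
H(B) = H(0.52) = 0.9988 bits

Distribution B (p=0.52) is closer to uniform (p=0.5), so it has higher entropy.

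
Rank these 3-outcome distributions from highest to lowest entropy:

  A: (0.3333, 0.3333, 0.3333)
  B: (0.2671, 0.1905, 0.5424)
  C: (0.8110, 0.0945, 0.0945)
A > B > C

Key insight: Entropy is maximized by uniform distributions and minimized by concentrated distributions.

- Uniform distributions have maximum entropy log₂(3) = 1.5850 bits
- The more "peaked" or concentrated a distribution, the lower its entropy

Entropies:
  H(A) = 1.5850 bits
  H(B) = 1.4431 bits
  H(C) = 0.8884 bits

Ranking: A > B > C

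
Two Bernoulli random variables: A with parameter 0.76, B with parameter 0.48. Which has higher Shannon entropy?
B

For binary distributions, entropy is maximized at p=0.5 and decreases as p moves toward 0 or 1.

H(A) = H(0.76) = 0.7950 bits
H(B) = H(0.48) = 0.9988 bits

Distribution B (p=0.48) is closer to uniform (p=0.5), so it has higher entropy.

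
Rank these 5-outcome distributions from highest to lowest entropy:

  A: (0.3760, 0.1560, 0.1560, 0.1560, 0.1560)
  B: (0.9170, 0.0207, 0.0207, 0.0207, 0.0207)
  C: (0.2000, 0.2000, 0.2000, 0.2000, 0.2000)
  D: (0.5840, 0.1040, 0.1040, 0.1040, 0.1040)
C > A > D > B

Key insight: Entropy is maximized by uniform distributions and minimized by concentrated distributions.

Entropies:
  H(A) = 2.2032 bits
  H(B) = 0.5787 bits
  H(C) = 2.3219 bits
  H(D) = 1.8115 bits

Ranking: C > A > D > B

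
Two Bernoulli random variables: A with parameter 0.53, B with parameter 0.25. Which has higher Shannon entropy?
A

For binary distributions, entropy is maximized at p=0.5 and decreases as p moves toward 0 or 1.

H(A) = H(0.53) = 0.9974 bits
H(B) = H(0.25) = 0.8113 bits

Distribution A (p=0.53) is closer to uniform (p=0.5), so it has higher entropy.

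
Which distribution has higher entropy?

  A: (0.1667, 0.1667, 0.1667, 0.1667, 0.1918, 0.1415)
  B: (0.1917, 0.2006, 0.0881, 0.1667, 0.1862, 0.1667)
A

Both distributions are close to uniform, making this a harder comparison.

H(A) = 2.5795 bits
H(B) = 2.5438 bits

The distribution closer to uniform has higher entropy.
Answer: A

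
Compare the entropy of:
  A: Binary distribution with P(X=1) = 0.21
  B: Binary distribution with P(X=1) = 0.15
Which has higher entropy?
A

For binary distributions, entropy is maximized at p=0.5 and decreases as p moves toward 0 or 1.

H(A) = H(0.21) = 0.7415 bits
H(B) = H(0.15) = 0.6098 bits

Distribution A (p=0.21) is closer to uniform (p=0.5), so it has higher entropy.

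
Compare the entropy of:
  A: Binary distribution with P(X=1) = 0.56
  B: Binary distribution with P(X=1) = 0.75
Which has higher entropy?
A

For binary distributions, entropy is maximized at p=0.5 and decreases as p moves toward 0 or 1.

H(A) = H(0.56) = 0.9896 bits
H(B) = H(0.75) = 0.8113 bits

Distribution A (p=0.56) is closer to uniform (p=0.5), so it has higher entropy.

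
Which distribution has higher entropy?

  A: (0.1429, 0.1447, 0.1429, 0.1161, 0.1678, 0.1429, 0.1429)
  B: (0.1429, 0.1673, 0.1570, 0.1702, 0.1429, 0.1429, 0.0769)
A

Both distributions are close to uniform, making this a harder comparison.

H(A) = 2.8005 bits
H(B) = 2.7735 bits

The distribution closer to uniform has higher entropy.
Answer: A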